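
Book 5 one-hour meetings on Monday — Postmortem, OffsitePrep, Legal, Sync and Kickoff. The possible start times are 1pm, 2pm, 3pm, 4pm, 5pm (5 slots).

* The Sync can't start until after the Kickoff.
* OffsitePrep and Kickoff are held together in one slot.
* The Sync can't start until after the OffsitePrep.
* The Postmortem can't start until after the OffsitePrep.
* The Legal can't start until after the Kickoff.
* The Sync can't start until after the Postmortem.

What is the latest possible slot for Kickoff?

Kickoff must be in the same slot as OffsitePrep, which can't be after 3pm, so Kickoff is at most 3pm.
Kickoff at 3pm is achievable: Postmortem -> 4pm; OffsitePrep -> 3pm; Sync -> 5pm; Kickoff -> 3pm; Legal -> 4pm.

3pm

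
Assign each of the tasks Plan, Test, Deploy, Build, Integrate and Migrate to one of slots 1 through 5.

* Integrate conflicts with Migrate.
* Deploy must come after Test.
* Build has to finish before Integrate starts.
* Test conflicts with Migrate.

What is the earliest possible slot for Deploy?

Precedence pushes Deploy to at least 2.
Deploy at 2 is achievable: Integrate -> 2, Test -> 1, Plan -> 1, Build -> 1, Deploy -> 2, Migrate -> 3.

2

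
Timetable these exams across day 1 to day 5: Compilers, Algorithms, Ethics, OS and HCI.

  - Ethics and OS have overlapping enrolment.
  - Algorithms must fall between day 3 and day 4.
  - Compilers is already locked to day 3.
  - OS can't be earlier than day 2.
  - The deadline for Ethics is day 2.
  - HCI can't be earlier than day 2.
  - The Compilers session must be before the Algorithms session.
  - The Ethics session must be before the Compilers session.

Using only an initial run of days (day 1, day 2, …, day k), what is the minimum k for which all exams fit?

The precedence chain requires at least 3 distinct days.
Propagating the time windows through the other constraints, Algorithms can't land before day 4, so the schedule must run through at least day 4.
4 works (last occupied day: day 4): for example Ethics in day 1; Compilers in day 3; Algorithms in day 4; OS in day 2; HCI in day 2.

4 days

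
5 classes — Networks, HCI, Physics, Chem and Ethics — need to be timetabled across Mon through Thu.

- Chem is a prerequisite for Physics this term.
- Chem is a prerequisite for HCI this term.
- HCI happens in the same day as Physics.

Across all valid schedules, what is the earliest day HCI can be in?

Tue

Precedence pushes HCI to at least Tue.
HCI at Tue is achievable: Physics -> Tue, Networks -> Mon, HCI -> Tue, Chem -> Mon, Ethics -> Mon.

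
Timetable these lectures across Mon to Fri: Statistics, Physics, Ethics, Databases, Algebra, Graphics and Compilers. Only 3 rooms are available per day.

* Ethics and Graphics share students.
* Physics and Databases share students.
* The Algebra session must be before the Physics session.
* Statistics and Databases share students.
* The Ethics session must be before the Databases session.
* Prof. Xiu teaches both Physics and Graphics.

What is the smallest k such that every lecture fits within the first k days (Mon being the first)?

3 days

The precedence chain requires at least 2 distinct days.
With at most 3 per day and 7 lectures, at least 3 days are needed.
3 works (last occupied day: Wed): for example Algebra=Mon; Databases=Wed; Graphics=Wed; Statistics=Mon; Ethics=Mon; Physics=Tue; Compilers=Tue.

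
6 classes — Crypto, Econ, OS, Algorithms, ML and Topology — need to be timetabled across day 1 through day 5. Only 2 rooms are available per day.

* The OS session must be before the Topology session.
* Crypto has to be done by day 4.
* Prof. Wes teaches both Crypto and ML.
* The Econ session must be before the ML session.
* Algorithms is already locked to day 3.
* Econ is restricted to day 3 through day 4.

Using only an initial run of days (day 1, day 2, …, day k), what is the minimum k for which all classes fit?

4

The precedence chain requires at least 2 distinct days.
With at most 2 per day and 6 classes, at least 3 days are needed.
Propagating the time windows through the other constraints, ML can't land before day 4, so the schedule must run through at least day 4.
4 works (last occupied day: day 4): for example Econ=day 3, Crypto=day 1, ML=day 4, OS=day 1, Algorithms=day 3, Topology=day 2.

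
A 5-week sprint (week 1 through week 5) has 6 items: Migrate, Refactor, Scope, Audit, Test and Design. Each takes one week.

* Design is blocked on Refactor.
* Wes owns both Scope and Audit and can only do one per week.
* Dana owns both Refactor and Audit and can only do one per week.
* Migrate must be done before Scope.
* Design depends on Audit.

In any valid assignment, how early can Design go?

week 3

Precedence pushes Design to at least week 2.
Design at week 3 is achievable: Migrate in week 1; Test in week 1; Audit in week 2; Design in week 3; Refactor in week 1; Scope in week 3.
Nothing earlier works — the conflict constraints rule out every week before week 3.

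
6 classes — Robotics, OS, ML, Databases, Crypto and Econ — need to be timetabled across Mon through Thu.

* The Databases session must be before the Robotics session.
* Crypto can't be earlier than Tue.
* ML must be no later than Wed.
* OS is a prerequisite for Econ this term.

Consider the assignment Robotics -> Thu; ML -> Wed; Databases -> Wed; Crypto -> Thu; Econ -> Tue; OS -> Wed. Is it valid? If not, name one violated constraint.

Invalid. OS is a prerequisite for Econ this term.

Crypto can't be earlier than Tue — holds.
OS is a prerequisite for Econ this term — violated.
The Databases session must be before the Robotics session — holds.
ML must be no later than Wed — holds.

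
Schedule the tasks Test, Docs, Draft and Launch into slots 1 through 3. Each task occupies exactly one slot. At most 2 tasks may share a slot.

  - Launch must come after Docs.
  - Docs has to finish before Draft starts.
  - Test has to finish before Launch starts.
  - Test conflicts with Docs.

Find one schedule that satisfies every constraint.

Launch in 3, Docs in 1, Test in 2, Draft in 2

Checking: Test(2) before Launch(3); Docs(1) before Launch(3); Docs(1) before Draft(2); Test(2) != Docs(1); max 2 per slot (cap 2).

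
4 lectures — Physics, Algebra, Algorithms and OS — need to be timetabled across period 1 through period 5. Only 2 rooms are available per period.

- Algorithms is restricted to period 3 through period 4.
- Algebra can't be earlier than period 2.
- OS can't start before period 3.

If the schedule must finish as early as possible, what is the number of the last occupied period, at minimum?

With at most 2 per period and 4 lectures, at least 2 periods are needed.
Algorithms can't be placed before period 3, so the schedule must run through at least period 3.
3 works (last occupied period: period 3): for example Algorithms=period 3; Physics=period 1; Algebra=period 2; OS=period 3.

period 3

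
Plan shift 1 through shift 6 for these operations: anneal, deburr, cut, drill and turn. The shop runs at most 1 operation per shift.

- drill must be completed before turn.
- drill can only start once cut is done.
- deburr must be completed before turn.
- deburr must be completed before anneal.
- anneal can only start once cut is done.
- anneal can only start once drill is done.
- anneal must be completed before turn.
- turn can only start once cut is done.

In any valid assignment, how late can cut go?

shift 3

Downstream work caps cut at shift 3.
cut at shift 3 is achievable: cut -> shift 3, deburr -> shift 1, turn -> shift 6, anneal -> shift 5, drill -> shift 4.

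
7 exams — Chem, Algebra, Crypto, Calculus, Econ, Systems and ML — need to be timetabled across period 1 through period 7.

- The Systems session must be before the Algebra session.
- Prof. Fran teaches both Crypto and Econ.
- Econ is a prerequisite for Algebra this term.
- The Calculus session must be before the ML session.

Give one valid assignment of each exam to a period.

Econ in period 1; Calculus in period 1; ML in period 2; Chem in period 1; Crypto in period 2; Systems in period 1; Algebra in period 2

Checking: Calculus(period 1) before ML(period 2); Systems(period 1) before Algebra(period 2); Econ(period 1) before Algebra(period 2); Crypto(period 2) != Econ(period 1).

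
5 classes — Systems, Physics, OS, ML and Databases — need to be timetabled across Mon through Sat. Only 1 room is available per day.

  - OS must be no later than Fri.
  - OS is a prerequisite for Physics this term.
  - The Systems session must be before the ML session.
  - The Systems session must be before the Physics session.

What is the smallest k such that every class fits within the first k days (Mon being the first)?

The precedence chain requires at least 2 distinct days.
With at most 1 per day and 5 classes, at least 5 days are needed.
5 works (last occupied day: Fri): for example ML -> Thu; Databases -> Fri; Physics -> Wed; OS -> Tue; Systems -> Mon.

5 days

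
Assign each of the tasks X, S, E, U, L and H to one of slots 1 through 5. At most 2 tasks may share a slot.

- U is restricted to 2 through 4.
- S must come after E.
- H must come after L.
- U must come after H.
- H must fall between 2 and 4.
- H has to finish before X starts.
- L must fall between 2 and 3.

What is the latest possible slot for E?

Downstream work caps E at 4.
E at 4 is achievable: S -> 5; E -> 4; X -> 5; H -> 3; U -> 4; L -> 2.

4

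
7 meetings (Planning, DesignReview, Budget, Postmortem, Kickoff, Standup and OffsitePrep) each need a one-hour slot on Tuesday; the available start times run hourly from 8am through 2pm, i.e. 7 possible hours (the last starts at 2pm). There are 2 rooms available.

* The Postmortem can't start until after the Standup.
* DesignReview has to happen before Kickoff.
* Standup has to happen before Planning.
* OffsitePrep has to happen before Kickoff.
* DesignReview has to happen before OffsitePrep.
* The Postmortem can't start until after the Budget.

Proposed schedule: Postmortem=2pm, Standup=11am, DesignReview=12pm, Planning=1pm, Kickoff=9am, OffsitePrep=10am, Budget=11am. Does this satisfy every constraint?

No. DesignReview has to happen before Kickoff is not satisfied.

Standup has to happen before Planning — holds.
OffsitePrep has to happen before Kickoff — violated.
DesignReview has to happen before Kickoff — violated.
There are 2 rooms available — holds.
The Postmortem can't start until after the Budget — holds.
DesignReview has to happen before OffsitePrep — violated.
The Postmortem can't start until after the Standup — holds.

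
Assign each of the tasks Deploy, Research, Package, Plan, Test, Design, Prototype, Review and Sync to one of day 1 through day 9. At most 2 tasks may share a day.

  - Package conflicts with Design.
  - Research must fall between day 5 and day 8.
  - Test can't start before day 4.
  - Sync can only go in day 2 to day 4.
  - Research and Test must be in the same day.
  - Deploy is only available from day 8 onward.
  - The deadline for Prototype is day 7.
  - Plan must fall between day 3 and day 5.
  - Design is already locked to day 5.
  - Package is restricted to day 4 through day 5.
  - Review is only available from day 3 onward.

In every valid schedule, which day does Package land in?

Package's window is day 4–day 5.
Design is fixed at day 5, and Package can't share a day with Design.
So Package must be day 4.

day 4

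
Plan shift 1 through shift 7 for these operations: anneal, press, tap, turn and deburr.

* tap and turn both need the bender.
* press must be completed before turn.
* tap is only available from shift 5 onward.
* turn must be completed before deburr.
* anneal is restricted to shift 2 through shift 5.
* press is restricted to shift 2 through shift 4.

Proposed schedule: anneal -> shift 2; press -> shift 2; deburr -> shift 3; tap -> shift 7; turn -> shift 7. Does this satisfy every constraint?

No — it violates: turn must be completed before deburr

tap is only available from shift 5 onward — holds.
tap and turn both need the bender — violated.
turn must be completed before deburr — violated.
press is restricted to shift 2 through shift 4 — holds.
anneal is restricted to shift 2 through shift 5 — holds.
press must be completed before turn — holds.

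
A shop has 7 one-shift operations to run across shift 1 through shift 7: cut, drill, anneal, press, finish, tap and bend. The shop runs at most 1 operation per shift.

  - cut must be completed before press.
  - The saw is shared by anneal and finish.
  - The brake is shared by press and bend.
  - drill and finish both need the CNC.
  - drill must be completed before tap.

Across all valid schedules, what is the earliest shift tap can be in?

shift 2

Precedence pushes tap to at least shift 2.
tap at shift 2 is achievable: press -> shift 4, cut -> shift 3, anneal -> shift 5, finish -> shift 6, drill -> shift 1, tap -> shift 2, bend -> shift 7.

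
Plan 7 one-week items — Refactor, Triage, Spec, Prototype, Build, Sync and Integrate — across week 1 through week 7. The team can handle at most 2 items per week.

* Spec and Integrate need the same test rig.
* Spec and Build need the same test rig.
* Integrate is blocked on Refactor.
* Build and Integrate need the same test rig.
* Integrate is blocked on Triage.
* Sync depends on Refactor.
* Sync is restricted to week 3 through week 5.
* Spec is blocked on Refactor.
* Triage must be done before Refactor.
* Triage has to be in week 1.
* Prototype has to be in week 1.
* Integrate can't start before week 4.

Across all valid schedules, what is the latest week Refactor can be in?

week 4

Precedence pushes Refactor to at least week 2; downstream work caps Refactor at week 4.
Refactor at week 4 is achievable: Build -> week 2, Integrate -> week 5, Refactor -> week 4, Prototype -> week 1, Triage -> week 1, Spec -> week 6, Sync -> week 5.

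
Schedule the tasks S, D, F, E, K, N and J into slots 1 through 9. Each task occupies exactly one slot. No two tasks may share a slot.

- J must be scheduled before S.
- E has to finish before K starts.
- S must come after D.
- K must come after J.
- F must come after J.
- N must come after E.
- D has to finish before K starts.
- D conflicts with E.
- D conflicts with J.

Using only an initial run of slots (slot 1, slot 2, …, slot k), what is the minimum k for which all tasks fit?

7 slots

The precedence chain requires at least 2 distinct slots.
With at most 1 per slot and 7 tasks, at least 7 slots are needed.
7 works (last occupied slot: 7): for example F=6, D=2, S=5, K=4, E=3, N=7, J=1.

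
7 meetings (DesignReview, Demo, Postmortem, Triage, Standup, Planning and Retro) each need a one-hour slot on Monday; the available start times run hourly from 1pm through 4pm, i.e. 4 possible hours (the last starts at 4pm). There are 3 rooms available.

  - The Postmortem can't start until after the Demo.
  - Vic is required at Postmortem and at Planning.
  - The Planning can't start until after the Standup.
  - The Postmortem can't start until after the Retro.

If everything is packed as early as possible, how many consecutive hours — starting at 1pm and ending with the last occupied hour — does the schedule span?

The precedence chain requires at least 2 distinct hours.
With at most 3 per hour and 7 meetings, at least 3 hours are needed.
3 works (last occupied hour: 3pm): for example Triage -> 2pm, DesignReview -> 2pm, Postmortem -> 2pm, Demo -> 1pm, Retro -> 1pm, Standup -> 1pm, Planning -> 3pm.

3 hours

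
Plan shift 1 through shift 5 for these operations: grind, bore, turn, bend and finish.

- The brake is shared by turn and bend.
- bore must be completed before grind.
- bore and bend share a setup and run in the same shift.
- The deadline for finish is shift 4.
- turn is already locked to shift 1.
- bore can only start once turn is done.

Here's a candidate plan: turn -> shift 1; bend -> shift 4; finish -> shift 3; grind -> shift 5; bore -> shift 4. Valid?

bore and bend share a setup and run in the same shift — holds.
The brake is shared by turn and bend — holds.
turn is already locked to shift 1 — holds.
The deadline for finish is shift 4 — holds.
bore can only start once turn is done — holds.
bore must be completed before grind — holds.

Valid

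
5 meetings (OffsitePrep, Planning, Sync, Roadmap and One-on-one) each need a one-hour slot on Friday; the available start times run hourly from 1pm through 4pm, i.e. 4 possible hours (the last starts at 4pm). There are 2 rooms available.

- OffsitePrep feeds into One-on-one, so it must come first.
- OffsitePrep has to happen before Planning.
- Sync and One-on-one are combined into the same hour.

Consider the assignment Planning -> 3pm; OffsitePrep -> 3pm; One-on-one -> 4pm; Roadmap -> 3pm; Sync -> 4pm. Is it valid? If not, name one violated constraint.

No — it violates: There are 2 rooms available

Sync and One-on-one are combined into the same hour — holds.
OffsitePrep has to happen before Planning — violated.
OffsitePrep feeds into One-on-one, so it must come first — holds.
There are 2 rooms available — violated.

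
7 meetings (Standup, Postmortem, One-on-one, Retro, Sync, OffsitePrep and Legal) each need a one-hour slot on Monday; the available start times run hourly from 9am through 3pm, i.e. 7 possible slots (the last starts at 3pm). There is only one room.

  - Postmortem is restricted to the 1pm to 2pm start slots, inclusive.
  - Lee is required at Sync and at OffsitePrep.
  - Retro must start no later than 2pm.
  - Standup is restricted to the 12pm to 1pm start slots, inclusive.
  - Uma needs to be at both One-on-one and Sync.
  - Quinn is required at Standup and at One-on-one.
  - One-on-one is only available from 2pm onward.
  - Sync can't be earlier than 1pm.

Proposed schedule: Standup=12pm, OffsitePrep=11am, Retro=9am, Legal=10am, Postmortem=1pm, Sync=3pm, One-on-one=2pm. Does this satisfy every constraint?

Lee is required at Sync and at OffsitePrep — holds.
Standup is restricted to the 12pm to 1pm start slots, inclusive — holds.
Uma needs to be at both One-on-one and Sync — holds.
Quinn is required at Standup and at One-on-one — holds.
Postmortem is restricted to the 1pm to 2pm start slots, inclusive — holds.
There is only one room — holds.
One-on-one is only available from 2pm onward — holds.
Sync can't be earlier than 1pm — holds.
Retro must start no later than 2pm — holds.

Valid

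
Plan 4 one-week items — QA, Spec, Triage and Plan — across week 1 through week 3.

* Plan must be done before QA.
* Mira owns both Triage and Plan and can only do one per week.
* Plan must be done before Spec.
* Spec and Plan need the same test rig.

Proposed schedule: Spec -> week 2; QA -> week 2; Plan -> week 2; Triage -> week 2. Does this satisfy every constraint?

Plan must be done before QA — violated.
Spec and Plan need the same test rig — violated.
Mira owns both Triage and Plan and can only do one per week — violated.
Plan must be done before Spec — violated.

No — it violates: Mira owns both Triage and Plan and can only do one per week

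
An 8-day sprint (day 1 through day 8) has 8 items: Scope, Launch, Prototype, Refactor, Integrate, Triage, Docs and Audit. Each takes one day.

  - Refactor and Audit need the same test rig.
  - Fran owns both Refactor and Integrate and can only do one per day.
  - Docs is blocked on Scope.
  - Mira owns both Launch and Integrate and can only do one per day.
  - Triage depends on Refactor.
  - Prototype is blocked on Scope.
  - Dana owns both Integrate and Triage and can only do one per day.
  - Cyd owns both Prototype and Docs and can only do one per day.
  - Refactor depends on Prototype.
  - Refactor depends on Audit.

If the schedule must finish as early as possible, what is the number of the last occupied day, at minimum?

day 4

The precedence chain requires at least 4 distinct days.
4 works (last occupied day: day 4): for example Refactor=day 3, Scope=day 1, Triage=day 4, Prototype=day 2, Launch=day 1, Docs=day 3, Integrate=day 2, Audit=day 1.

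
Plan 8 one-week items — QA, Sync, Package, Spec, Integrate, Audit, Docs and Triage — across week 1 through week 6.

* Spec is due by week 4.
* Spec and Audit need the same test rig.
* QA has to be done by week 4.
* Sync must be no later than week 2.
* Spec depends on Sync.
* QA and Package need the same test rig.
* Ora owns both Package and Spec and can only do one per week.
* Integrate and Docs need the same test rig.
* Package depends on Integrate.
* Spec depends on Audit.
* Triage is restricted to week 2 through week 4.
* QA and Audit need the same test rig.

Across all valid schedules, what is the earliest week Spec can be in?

week 2

Precedence pushes Spec to at least week 2; Spec's own window allows nothing later than week 4.
Spec at week 2 is achievable: Sync in week 1, Audit in week 1, Package in week 3, QA in week 2, Spec in week 2, Docs in week 2, Triage in week 2, Integrate in week 1.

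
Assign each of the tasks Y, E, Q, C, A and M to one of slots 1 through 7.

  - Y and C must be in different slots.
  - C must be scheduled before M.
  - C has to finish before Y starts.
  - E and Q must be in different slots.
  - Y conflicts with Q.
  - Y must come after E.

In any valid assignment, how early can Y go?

2

Precedence pushes Y to at least 2.
Y at 2 is achievable: M in 2; C in 1; E in 1; Q in 3; Y in 2; A in 1.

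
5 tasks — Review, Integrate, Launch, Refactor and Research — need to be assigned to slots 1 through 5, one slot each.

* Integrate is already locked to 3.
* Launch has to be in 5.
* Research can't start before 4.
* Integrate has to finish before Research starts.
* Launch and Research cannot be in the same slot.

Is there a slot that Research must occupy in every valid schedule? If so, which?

4

Research's window is 4–5.
Launch is fixed at 5, and Research can't share a slot with Launch.
So Research must be 4.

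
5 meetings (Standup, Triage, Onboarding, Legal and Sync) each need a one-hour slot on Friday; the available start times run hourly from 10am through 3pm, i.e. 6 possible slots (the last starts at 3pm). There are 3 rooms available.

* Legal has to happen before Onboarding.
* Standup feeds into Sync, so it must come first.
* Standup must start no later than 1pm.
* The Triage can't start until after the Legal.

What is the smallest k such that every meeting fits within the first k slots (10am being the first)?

The precedence chain requires at least 2 distinct slots.
With at most 3 per slot and 5 meetings, at least 2 slots are needed.
2 works (last occupied slot: 11am): for example Standup=10am, Legal=10am, Onboarding=11am, Triage=11am, Sync=11am.

2 slots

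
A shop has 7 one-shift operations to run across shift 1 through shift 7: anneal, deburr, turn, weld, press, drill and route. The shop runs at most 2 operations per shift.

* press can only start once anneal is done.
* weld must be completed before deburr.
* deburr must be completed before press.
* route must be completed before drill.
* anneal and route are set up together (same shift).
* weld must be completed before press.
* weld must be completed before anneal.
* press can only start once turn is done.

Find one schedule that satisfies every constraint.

weld in shift 1; deburr in shift 3; drill in shift 3; turn in shift 1; anneal in shift 2; press in shift 4; route in shift 2

Checking: weld(shift 1) before deburr(shift 3); turn(shift 1) before press(shift 4); route(shift 2) before drill(shift 3); weld(shift 1) before press(shift 4); weld(shift 1) before anneal(shift 2); deburr(shift 3) before press(shift 4); anneal(shift 2) before press(shift 4); anneal = route = shift 2; max 2 per shift (cap 2).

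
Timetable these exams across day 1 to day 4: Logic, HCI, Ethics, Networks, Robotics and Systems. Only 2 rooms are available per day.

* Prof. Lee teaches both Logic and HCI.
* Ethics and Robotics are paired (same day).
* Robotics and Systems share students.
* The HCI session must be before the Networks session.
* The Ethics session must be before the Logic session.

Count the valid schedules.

34

Splitting on Logic: it can be day 2 (3), day 3 (10), day 4 (21). Listing each branch's schedules as (HCI, Ethics, Networks, Robotics, Systems) by day number:
Logic=day 2: (3,1,4,1,2) (3,1,4,1,3) (3,1,4,1,4) — 3.
Logic=day 3: (1,2,3,2,1) (1,2,3,2,4) (1,2,4,2,1) (1,2,4,2,3) (1,2,4,2,4) (2,1,3,1,2) (2,1,3,1,4) (2,1,4,1,2) (2,1,4,1,3) (2,1,4,1,4) — 10.
Logic=day 4: (1,2,3,2,1) (1,2,3,2,3) (1,2,3,2,4) (1,2,4,2,1) (1,2,4,2,3) (1,3,2,3,1) (1,3,2,3,2) (1,3,2,3,4) (1,3,4,3,1) (1,3,4,3,2) (2,1,3,1,2) (2,1,3,1,3) (2,1,3,1,4) (2,1,4,1,2) (2,1,4,1,3) (2,3,4,3,1) (2,3,4,3,2) (3,1,4,1,2) (3,1,4,1,3) (3,2,4,2,1) (3,2,4,2,3) — 21.
Summing: 3 + 10 + 21 = 34.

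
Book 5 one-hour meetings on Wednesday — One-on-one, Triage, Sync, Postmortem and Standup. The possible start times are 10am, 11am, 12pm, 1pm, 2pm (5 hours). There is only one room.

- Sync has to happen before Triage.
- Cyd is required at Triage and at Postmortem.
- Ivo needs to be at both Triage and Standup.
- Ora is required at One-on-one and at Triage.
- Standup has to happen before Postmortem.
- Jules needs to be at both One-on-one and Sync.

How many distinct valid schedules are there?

Splitting on One-on-one: it can be 10am (6), 11am (6), 12pm (6), 1pm (6), 2pm (6). Listing each branch's schedules as (Triage, Sync, Postmortem, Standup):
One-on-one=10am: (12pm,11am,2pm,1pm) (1pm,11am,2pm,12pm) (1pm,12pm,2pm,11am) (2pm,11am,1pm,12pm) (2pm,12pm,1pm,11am) (2pm,1pm,12pm,11am) — 6.
One-on-one=11am: (12pm,10am,2pm,1pm) (1pm,10am,2pm,12pm) (1pm,12pm,2pm,10am) (2pm,10am,1pm,12pm) (2pm,12pm,1pm,10am) (2pm,1pm,12pm,10am) — 6.
One-on-one=12pm: (11am,10am,2pm,1pm) (1pm,10am,2pm,11am) (1pm,11am,2pm,10am) (2pm,10am,1pm,11am) (2pm,11am,1pm,10am) (2pm,1pm,11am,10am) — 6.
One-on-one=1pm: (11am,10am,2pm,12pm) (12pm,10am,2pm,11am) (12pm,11am,2pm,10am) (2pm,10am,12pm,11am) (2pm,11am,12pm,10am) (2pm,12pm,11am,10am) — 6.
One-on-one=2pm: (11am,10am,1pm,12pm) (12pm,10am,1pm,11am) (12pm,11am,1pm,10am) (1pm,10am,12pm,11am) (1pm,11am,12pm,10am) (1pm,12pm,11am,10am) — 6.
Summing: 6 + 6 + 6 + 6 + 6 = 30.

30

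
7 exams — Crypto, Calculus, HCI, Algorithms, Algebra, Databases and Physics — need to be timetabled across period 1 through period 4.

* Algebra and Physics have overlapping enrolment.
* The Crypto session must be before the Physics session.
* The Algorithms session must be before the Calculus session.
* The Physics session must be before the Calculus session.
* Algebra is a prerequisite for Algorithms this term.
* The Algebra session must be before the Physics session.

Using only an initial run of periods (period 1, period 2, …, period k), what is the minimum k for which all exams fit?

3 periods

The precedence chain requires at least 3 distinct periods.
3 works (last occupied period: period 3): for example Crypto -> period 1, Databases -> period 1, HCI -> period 1, Calculus -> period 3, Physics -> period 2, Algebra -> period 1, Algorithms -> period 2.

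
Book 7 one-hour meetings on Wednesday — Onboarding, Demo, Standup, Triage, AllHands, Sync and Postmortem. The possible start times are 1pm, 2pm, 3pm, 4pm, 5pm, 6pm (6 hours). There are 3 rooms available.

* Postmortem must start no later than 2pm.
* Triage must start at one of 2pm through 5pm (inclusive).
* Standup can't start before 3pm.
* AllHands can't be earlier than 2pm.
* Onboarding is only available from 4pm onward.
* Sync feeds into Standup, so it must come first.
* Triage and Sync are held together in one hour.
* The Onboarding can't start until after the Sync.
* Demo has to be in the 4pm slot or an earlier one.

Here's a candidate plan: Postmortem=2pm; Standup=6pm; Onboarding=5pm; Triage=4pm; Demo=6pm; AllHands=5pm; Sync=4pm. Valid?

Invalid. Demo has to be in the 4pm slot or an earlier one.

Standup can't start before 3pm — holds.
AllHands can't be earlier than 2pm — holds.
Onboarding is only available from 4pm onward — holds.
The Onboarding can't start until after the Sync — holds.
There are 3 rooms available — holds.
Postmortem must start no later than 2pm — holds.
Demo has to be in the 4pm slot or an earlier one — violated.
Triage and Sync are held together in one hour — holds.
Sync feeds into Standup, so it must come first — holds.
Triage must start at one of 2pm through 5pm (inclusive) — holds.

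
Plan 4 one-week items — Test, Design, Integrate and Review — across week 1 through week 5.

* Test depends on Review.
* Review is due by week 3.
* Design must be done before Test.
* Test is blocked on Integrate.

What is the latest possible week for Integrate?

week 4

Downstream work caps Integrate at week 4.
Integrate at week 4 is achievable: Test in week 5, Review in week 1, Design in week 1, Integrate in week 4.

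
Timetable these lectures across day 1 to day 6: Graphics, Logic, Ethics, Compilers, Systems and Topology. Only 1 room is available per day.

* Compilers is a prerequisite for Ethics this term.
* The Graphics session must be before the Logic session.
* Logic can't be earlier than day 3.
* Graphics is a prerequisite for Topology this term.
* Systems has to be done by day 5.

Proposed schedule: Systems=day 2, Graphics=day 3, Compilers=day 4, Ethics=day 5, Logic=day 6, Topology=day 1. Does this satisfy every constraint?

Systems has to be done by day 5 — holds.
Logic can't be earlier than day 3 — holds.
Graphics is a prerequisite for Topology this term — violated.
Only 1 room is available per day — holds.
Compilers is a prerequisite for Ethics this term — holds.
The Graphics session must be before the Logic session — holds.

Invalid. Graphics is a prerequisite for Topology this term.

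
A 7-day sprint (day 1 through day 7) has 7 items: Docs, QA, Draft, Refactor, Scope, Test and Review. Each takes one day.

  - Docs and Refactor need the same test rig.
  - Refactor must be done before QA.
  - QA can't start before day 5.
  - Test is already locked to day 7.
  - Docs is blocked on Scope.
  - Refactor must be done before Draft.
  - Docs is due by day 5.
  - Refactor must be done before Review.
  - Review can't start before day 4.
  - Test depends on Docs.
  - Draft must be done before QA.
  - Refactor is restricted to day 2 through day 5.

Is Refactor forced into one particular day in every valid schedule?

Refactor can be day 2 (e.g. Scope in day 1; Review in day 4; QA in day 5; Draft in day 3; Test in day 7; Docs in day 3; Refactor in day 2) or day 3 (e.g. Test in day 7; Review in day 4; Scope in day 1; Draft in day 4; Docs in day 2; Refactor in day 3; QA in day 5).

No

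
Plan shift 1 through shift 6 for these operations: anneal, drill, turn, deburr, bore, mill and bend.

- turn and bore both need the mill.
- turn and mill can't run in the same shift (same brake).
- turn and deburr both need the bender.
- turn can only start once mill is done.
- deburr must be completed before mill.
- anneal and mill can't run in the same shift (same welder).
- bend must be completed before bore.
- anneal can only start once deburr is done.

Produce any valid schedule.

bend in shift 1; turn in shift 3; deburr in shift 1; bore in shift 2; drill in shift 1; mill in shift 2; anneal in shift 3

Checking: deburr(shift 1) before mill(shift 2); bend(shift 1) before bore(shift 2); deburr(shift 1) before anneal(shift 3); mill(shift 2) before turn(shift 3); turn(shift 3) != bore(shift 2); anneal(shift 3) != mill(shift 2); turn(shift 3) != deburr(shift 1); turn(shift 3) != mill(shift 2).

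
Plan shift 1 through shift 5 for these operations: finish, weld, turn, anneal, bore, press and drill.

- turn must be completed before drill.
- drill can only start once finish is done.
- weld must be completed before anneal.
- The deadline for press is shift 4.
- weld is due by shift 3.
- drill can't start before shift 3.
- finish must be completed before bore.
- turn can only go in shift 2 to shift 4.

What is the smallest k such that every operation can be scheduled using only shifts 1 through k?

The precedence chain requires at least 2 distinct shifts.
drill can't be placed before shift 3, so the schedule must run through at least shift 3.
3 works (last occupied shift: shift 3): for example press=shift 1, anneal=shift 2, finish=shift 1, drill=shift 3, bore=shift 2, turn=shift 2, weld=shift 1.

3 shifts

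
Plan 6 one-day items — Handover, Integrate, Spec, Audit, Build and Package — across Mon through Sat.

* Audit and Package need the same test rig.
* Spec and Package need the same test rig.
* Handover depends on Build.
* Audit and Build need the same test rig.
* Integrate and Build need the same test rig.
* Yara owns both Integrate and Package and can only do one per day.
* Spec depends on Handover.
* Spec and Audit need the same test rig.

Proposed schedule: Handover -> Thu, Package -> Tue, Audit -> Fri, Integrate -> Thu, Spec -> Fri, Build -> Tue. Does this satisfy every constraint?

Spec and Audit need the same test rig — violated.
Spec and Package need the same test rig — holds.
Yara owns both Integrate and Package and can only do one per day — holds.
Integrate and Build need the same test rig — holds.
Handover depends on Build — holds.
Audit and Build need the same test rig — holds.
Audit and Package need the same test rig — holds.
Spec depends on Handover — holds.

Invalid. Spec and Audit need the same test rig.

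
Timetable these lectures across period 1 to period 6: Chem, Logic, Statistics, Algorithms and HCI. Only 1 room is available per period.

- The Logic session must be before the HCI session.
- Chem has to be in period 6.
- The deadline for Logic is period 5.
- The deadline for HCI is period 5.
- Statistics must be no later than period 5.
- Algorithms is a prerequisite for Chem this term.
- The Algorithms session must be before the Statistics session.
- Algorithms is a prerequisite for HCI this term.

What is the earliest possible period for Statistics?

Precedence pushes Statistics to at least period 2; Statistics's own window allows nothing later than period 5.
Statistics at period 2 is achievable: Algorithms -> period 1; Logic -> period 3; Statistics -> period 2; Chem -> period 6; HCI -> period 4.

period 2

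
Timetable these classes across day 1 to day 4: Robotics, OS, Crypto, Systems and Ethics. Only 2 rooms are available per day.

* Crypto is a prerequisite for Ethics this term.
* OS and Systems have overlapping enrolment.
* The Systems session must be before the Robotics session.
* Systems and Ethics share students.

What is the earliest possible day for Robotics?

day 2

Precedence pushes Robotics to at least day 2.
Robotics at day 2 is achievable: Ethics in day 2, Crypto in day 1, OS in day 3, Systems in day 1, Robotics in day 2.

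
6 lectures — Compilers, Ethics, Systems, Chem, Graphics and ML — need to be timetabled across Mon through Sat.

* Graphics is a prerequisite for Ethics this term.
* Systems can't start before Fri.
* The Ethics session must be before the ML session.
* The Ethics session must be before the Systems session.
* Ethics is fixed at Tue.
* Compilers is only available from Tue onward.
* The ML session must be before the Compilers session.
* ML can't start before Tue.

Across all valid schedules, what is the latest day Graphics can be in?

Mon

Downstream work caps Graphics at Mon.
Graphics at Mon is achievable: Systems=Fri; ML=Wed; Graphics=Mon; Compilers=Thu; Ethics=Tue; Chem=Mon.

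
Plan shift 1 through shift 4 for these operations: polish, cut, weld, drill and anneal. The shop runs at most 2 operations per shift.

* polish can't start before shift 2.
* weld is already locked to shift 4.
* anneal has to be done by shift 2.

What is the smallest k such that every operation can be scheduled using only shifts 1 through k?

With at most 2 per shift and 5 operations, at least 3 shifts are needed.
weld can't be placed before shift 4, so the schedule must run through at least shift 4.
4 works (last occupied shift: shift 4): for example cut in shift 1, polish in shift 2, weld in shift 4, anneal in shift 1, drill in shift 2.

4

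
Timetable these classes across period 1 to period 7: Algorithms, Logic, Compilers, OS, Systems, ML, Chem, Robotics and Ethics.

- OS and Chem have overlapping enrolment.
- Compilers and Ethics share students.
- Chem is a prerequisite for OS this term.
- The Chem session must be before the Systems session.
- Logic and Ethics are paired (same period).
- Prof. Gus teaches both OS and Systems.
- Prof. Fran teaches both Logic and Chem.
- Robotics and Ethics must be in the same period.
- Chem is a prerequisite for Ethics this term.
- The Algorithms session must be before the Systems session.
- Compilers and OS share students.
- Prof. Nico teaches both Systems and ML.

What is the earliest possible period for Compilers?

period 1

Compilers at period 1 is achievable: Robotics=period 2, Compilers=period 1, Algorithms=period 1, OS=period 3, ML=period 1, Logic=period 2, Chem=period 1, Ethics=period 2, Systems=period 2.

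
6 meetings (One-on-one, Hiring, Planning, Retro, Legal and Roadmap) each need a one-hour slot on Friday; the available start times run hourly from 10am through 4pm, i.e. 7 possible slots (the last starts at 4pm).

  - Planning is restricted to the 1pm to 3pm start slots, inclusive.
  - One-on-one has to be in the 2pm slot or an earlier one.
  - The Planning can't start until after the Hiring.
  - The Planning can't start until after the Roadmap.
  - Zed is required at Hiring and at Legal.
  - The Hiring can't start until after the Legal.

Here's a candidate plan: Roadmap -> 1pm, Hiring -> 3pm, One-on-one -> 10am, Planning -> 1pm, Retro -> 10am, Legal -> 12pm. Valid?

No — it violates: The Planning can't start until after the Hiring

The Planning can't start until after the Roadmap — violated.
Planning is restricted to the 1pm to 3pm start slots, inclusive — holds.
The Hiring can't start until after the Legal — holds.
One-on-one has to be in the 2pm slot or an earlier one — holds.
Zed is required at Hiring and at Legal — holds.
The Planning can't start until after the Hiring — violated.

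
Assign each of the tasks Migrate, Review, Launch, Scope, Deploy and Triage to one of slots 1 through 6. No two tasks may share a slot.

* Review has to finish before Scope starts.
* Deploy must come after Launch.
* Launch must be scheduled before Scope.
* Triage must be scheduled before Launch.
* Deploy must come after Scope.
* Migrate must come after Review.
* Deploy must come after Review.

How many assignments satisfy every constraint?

Splitting on Migrate: it can be 2 (1), 3 (2), 4 (3), 5 (3), 6 (3). Listing each branch's schedules as (Review, Launch, Scope, Deploy, Triage):
Migrate=2: (1,4,5,6,3) — 1.
Migrate=3: (1,4,5,6,2) (2,4,5,6,1) — 2.
Migrate=4: (1,3,5,6,2) (2,3,5,6,1) (3,2,5,6,1) — 3.
Migrate=5: (1,3,4,6,2) (2,3,4,6,1) (3,2,4,6,1) — 3.
Migrate=6: (1,3,4,5,2) (2,3,4,5,1) (3,2,4,5,1) — 3.
Summing: 1 + 2 + 3 + 3 + 3 = 12.

12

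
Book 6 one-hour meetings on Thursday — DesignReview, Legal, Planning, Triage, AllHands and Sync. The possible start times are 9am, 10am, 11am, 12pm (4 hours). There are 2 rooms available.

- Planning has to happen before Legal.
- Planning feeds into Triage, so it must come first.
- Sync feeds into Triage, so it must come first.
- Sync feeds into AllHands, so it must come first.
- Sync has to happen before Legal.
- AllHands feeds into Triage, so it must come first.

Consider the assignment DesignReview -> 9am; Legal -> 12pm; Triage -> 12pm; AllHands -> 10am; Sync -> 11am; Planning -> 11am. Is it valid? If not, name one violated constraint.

AllHands feeds into Triage, so it must come first — holds.
Planning feeds into Triage, so it must come first — holds.
Sync feeds into Triage, so it must come first — holds.
Planning has to happen before Legal — holds.
Sync feeds into AllHands, so it must come first — violated.
Sync has to happen before Legal — holds.
There are 2 rooms available — holds.

No. Sync feeds into AllHands, so it must come first is not satisfied.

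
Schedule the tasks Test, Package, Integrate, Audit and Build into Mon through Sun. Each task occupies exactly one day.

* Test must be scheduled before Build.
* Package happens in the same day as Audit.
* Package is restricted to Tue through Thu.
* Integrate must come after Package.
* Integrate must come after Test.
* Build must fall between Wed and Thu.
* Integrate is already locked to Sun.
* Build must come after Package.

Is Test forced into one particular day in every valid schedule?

No

Test can be Mon (e.g. Integrate in Sun; Audit in Tue; Test in Mon; Build in Wed; Package in Tue) or Tue (e.g. Audit -> Tue; Integrate -> Sun; Test -> Tue; Build -> Wed; Package -> Tue).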